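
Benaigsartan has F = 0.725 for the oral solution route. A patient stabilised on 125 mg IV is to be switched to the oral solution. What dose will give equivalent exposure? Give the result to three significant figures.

D_oral = 172 mg

For equal systemic exposure: F × D_ev = D_iv
D_ev = D_iv / F = 125 / 0.725 = 172.414 mg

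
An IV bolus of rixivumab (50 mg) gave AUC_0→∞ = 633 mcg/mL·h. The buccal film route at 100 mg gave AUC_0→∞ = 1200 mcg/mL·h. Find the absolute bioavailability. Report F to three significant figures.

F = (AUC_ev / D_ev) / (AUC_iv / D_iv)
  = (1200/100) / (633/50)
  = 12 / 12.66 = 0.9479

F = 0.948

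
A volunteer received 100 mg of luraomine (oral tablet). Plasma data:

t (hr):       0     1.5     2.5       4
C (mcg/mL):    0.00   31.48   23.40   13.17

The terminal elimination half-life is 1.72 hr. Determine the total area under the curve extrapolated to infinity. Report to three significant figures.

AUC = 111 mcg/mL·hr

Trapezoidal AUC_0→4:
  [0→1.5]: (0.00+31.48)/2 × 1.5 = 23.61
  [1.5→2.5]: (31.48+23.40)/2 × 1 = 27.44
  [2.5→4]: (23.40+13.17)/2 × 1.5 = 27.4275
  Sum = 78.4775 mcg/mL·hr
k_e = ln2 / t½ = 0.693147 / 1.72 = 0.4030 hr^-1
Extrapolated tail: C_last / k_e = 13.17 / 0.403 = 32.680
AUC_0→∞ = 78.4775 + 32.680 = 111.1575 mcg/mL·hr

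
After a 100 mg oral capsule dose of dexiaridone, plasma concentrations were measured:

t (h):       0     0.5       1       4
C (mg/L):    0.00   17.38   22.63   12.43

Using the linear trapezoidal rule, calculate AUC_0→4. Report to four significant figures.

Trapezoidal AUC_0→4:
  [0→0.5]: (0.00+17.38)/2 × 0.5 = 4.345
  [0.5→1]: (17.38+22.63)/2 × 0.5 = 10.0025
  [1→4]: (22.63+12.43)/2 × 3 = 52.59
  Sum = 66.9375 mg/L·h

AUC = 66.94 mg/L·h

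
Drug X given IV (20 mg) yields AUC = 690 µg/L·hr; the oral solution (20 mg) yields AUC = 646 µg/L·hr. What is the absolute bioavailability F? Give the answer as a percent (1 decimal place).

F = 93.6%

F = (AUC_ev / D_ev) / (AUC_iv / D_iv)
  = (646/20) / (690/20)
  = 32.3 / 34.5 = 0.9362
  = 93.62%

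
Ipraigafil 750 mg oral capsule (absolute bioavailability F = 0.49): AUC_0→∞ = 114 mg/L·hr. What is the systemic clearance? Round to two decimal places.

CL = F × Dose / AUC_0→∞
   = 0.49 × 750 / 114 = 3.22368 L/hr

CL = 3.22 L/hr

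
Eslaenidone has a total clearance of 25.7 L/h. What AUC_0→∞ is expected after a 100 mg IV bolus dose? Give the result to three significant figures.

AUC = 3.89 mg/L·h

AUC_0→∞ = Dose_iv / CL
        = 100 / 25.7 = 3.89105 mg/L·h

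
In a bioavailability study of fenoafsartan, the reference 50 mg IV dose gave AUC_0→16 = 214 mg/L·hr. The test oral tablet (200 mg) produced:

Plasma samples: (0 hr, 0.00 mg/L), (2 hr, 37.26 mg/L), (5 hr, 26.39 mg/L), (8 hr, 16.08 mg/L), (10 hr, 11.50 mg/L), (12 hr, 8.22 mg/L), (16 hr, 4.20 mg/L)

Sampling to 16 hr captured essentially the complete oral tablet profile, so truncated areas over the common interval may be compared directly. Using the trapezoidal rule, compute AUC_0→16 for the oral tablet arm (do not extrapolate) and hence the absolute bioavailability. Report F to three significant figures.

Trapezoidal AUC_0→16 (oral tablet):
  [0→2]: (0.00+37.26)/2 × 2 = 37.26
  [2→5]: (37.26+26.39)/2 × 3 = 95.475
  [5→8]: (26.39+16.08)/2 × 3 = 63.705
  [8→10]: (16.08+11.50)/2 × 2 = 27.58
  [10→12]: (11.50+8.22)/2 × 2 = 19.72
  [12→16]: (8.22+4.20)/2 × 4 = 24.84
  Sum = 268.58 mg/L·hr
F = (AUC_ev/D_ev)/(AUC_iv/D_iv) = (268.58/200)/(214/50) = 1.3429/4.28 = 0.3138

F = 0.314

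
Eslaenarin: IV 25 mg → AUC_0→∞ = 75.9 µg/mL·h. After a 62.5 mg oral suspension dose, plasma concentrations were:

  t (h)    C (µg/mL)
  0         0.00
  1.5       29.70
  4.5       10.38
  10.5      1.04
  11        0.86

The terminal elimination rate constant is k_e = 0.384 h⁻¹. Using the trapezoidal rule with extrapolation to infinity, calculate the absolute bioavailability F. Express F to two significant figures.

F = 0.63

Trapezoidal AUC_0→11 (oral suspension):
  [0→1.5]: (0.00+29.70)/2 × 1.5 = 22.275
  [1.5→4.5]: (29.70+10.38)/2 × 3 = 60.12
  [4.5→10.5]: (10.38+1.04)/2 × 6 = 34.26
  [10.5→11]: (1.04+0.86)/2 × 0.5 = 0.475
  Sum = 117.13 µg/mL·h
Tail: C_last/k_e = 0.86/0.384 = 2.240
AUC_0→∞ (oral suspension) = 117.13 + 2.240 = 119.37 µg/mL·h
F = (AUC_ev/D_ev)/(AUC_iv/D_iv) = (119.37/62.5)/(75.9/25) = 1.90992/3.036 = 0.6291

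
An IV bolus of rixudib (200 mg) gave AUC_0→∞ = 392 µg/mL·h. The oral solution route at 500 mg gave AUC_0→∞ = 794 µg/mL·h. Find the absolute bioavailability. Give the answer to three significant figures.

F = 0.810

F = (AUC_ev / D_ev) / (AUC_iv / D_iv)
  = (794/500) / (392/200)
  = 1.588 / 1.96 = 0.8102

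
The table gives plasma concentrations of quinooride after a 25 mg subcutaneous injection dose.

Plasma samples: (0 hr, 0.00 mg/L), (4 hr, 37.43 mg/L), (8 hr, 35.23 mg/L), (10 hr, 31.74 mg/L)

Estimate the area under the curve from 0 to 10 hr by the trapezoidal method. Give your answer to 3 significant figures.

Trapezoidal AUC_0→10:
  [0→4]: (0.00+37.43)/2 × 4 = 74.86
  [4→8]: (37.43+35.23)/2 × 4 = 145.32
  [8→10]: (35.23+31.74)/2 × 2 = 66.97
  Sum = 287.15 mg/L·hr

AUC = 287 mg/L·hr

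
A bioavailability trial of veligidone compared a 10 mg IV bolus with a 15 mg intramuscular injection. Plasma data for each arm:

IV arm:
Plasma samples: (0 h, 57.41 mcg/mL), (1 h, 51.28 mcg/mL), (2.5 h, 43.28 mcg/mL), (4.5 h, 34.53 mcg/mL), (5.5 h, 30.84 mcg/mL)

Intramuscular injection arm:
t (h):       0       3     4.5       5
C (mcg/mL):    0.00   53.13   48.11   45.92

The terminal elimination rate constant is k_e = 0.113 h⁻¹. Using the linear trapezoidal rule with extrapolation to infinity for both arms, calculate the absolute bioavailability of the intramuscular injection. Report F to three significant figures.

Trapezoidal AUC_0→5.5 (IV):
  [0→1]: (57.41+51.28)/2 × 1 = 54.345
  [1→2.5]: (51.28+43.28)/2 × 1.5 = 70.92
  [2.5→4.5]: (43.28+34.53)/2 × 2 = 77.81
  [4.5→5.5]: (34.53+30.84)/2 × 1 = 32.685
  Sum = 235.76 mcg/mL·h
IV tail: 30.84/0.113 = 272.920; AUC_iv,0→∞ = 235.76 + 272.920 = 508.68 mcg/mL·h
Trapezoidal AUC_0→5 (intramuscular injection):
  [0→3]: (0.00+53.13)/2 × 3 = 79.695
  [3→4.5]: (53.13+48.11)/2 × 1.5 = 75.93
  [4.5→5]: (48.11+45.92)/2 × 0.5 = 23.5075
  Sum = 179.1325 mcg/mL·h
intramuscular injection tail: 45.92/0.113 = 406.372; AUC_ev,0→∞ = 179.1325 + 406.372 = 585.5045 mcg/mL·h
F = (AUC_ev/D_ev)/(AUC_iv/D_iv) = (585.5045/15)/(508.68/10) = 39.0336/50.868 = 0.7674

F = 0.767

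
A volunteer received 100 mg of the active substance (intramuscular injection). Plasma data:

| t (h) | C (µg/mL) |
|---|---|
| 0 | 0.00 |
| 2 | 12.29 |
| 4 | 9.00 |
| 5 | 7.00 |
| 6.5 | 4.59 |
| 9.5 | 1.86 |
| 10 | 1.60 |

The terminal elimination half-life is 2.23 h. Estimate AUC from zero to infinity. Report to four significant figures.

Trapezoidal AUC_0→10:
  [0→2]: (0.00+12.29)/2 × 2 = 12.29
  [2→4]: (12.29+9.00)/2 × 2 = 21.29
  [4→5]: (9.00+7.00)/2 × 1 = 8.0
  [5→6.5]: (7.00+4.59)/2 × 1.5 = 8.6925
  [6.5→9.5]: (4.59+1.86)/2 × 3 = 9.675
  [9.5→10]: (1.86+1.60)/2 × 0.5 = 0.865
  Sum = 60.8125 µg/mL·h
k_e = ln2 / t½ = 0.693147 / 2.23 = 0.3108 h^-1
Extrapolated tail: C_last / k_e = 1.60 / 0.3108 = 5.148
AUC_0→∞ = 60.8125 + 5.148 = 65.9605 µg/mL·h

AUC = 65.96 µg/mL·h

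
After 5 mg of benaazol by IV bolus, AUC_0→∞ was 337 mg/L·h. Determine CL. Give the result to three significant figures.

CL = 0.0148 L/h

CL = Dose_iv / AUC_0→∞
   = 5 / 337 = 0.0148368 L/h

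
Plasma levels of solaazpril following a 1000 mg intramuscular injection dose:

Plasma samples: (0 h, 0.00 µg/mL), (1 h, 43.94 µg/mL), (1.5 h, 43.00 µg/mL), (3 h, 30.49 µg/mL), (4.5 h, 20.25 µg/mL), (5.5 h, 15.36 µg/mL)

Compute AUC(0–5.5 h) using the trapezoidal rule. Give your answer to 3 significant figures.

Trapezoidal AUC_0→5.5:
  [0→1]: (0.00+43.94)/2 × 1 = 21.97
  [1→1.5]: (43.94+43.00)/2 × 0.5 = 21.735
  [1.5→3]: (43.00+30.49)/2 × 1.5 = 55.1175
  [3→4.5]: (30.49+20.25)/2 × 1.5 = 38.055
  [4.5→5.5]: (20.25+15.36)/2 × 1 = 17.805
  Sum = 154.6825 µg/mL·h

AUC = 155 µg/mL·h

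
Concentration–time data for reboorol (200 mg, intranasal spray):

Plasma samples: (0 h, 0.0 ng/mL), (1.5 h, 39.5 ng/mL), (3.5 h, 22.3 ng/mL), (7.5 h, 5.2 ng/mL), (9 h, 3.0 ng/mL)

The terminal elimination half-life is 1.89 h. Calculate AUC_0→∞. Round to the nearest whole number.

Trapezoidal AUC_0→9:
  [0→1.5]: (0.0+39.5)/2 × 1.5 = 29.625
  [1.5→3.5]: (39.5+22.3)/2 × 2 = 61.8
  [3.5→7.5]: (22.3+5.2)/2 × 4 = 55.0
  [7.5→9]: (5.2+3.0)/2 × 1.5 = 6.15
  Sum = 152.575 ng/mL·h
k_e = ln2 / t½ = 0.693147 / 1.89 = 0.3667 h^-1
Extrapolated tail: C_last / k_e = 3.0 / 0.3667 = 8.181
AUC_0→∞ = 152.575 + 8.181 = 160.756 ng/mL·h

AUC = 161 ng/mL·h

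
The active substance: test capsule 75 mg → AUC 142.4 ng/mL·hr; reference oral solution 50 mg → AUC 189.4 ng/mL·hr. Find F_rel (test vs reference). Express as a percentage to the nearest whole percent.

F_rel = 50%

F_rel = (AUC_test/D_test) / (AUC_ref/D_ref)
      = (142.4/75) / (189.4/50)
      = 1.89867 / 3.788 = 0.5012 = 50.12%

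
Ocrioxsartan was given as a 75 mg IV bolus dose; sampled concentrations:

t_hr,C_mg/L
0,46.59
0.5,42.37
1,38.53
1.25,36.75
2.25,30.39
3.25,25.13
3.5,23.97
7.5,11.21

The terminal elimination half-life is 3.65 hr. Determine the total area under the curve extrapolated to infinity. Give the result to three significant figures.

Trapezoidal AUC_0→7.5:
  [0→0.5]: (46.59+42.37)/2 × 0.5 = 22.24
  [0.5→1]: (42.37+38.53)/2 × 0.5 = 20.225
  [1→1.25]: (38.53+36.75)/2 × 0.25 = 9.41
  [1.25→2.25]: (36.75+30.39)/2 × 1 = 33.57
  [2.25→3.25]: (30.39+25.13)/2 × 1 = 27.76
  [3.25→3.5]: (25.13+23.97)/2 × 0.25 = 6.1375
  [3.5→7.5]: (23.97+11.21)/2 × 4 = 70.36
  Sum = 189.7025 mg/L·hr
k_e = ln2 / t½ = 0.693147 / 3.65 = 0.1899 hr^-1
Extrapolated tail: C_last / k_e = 11.21 / 0.1899 = 59.031
AUC_0→∞ = 189.7025 + 59.031 = 248.7335 mg/L·hr

AUC = 249 mg/L·hr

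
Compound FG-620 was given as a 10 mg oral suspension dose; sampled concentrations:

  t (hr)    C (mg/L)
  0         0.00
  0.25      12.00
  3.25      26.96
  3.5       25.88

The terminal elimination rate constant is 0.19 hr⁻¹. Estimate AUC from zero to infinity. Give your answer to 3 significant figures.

Trapezoidal AUC_0→3.5:
  [0→0.25]: (0.00+12.00)/2 × 0.25 = 1.5
  [0.25→3.25]: (12.00+26.96)/2 × 3 = 58.44
  [3.25→3.5]: (26.96+25.88)/2 × 0.25 = 6.605
  Sum = 66.545 mg/L·hr
Extrapolated tail: C_last / k_e = 25.88 / 0.19 = 136.211
AUC_0→∞ = 66.545 + 136.211 = 202.756 mg/L·hr

AUC = 203 mg/L·hr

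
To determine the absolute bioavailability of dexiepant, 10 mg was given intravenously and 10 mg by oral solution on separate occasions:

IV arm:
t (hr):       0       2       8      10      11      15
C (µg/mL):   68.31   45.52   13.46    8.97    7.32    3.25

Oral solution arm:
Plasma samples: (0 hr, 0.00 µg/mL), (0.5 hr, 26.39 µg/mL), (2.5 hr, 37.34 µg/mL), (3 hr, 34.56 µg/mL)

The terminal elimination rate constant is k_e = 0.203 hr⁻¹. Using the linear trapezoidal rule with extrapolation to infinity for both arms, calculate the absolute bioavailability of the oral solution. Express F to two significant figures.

Trapezoidal AUC_0→15 (IV):
  [0→2]: (68.31+45.52)/2 × 2 = 113.83
  [2→8]: (45.52+13.46)/2 × 6 = 176.94
  [8→10]: (13.46+8.97)/2 × 2 = 22.43
  [10→11]: (8.97+7.32)/2 × 1 = 8.145
  [11→15]: (7.32+3.25)/2 × 4 = 21.14
  Sum = 342.485 µg/mL·hr
IV tail: 3.25/0.203 = 16.010; AUC_iv,0→∞ = 342.485 + 16.010 = 358.495 µg/mL·hr
Trapezoidal AUC_0→3 (oral solution):
  [0→0.5]: (0.00+26.39)/2 × 0.5 = 6.5975
  [0.5→2.5]: (26.39+37.34)/2 × 2 = 63.73
  [2.5→3]: (37.34+34.56)/2 × 0.5 = 17.975
  Sum = 88.3025 µg/mL·hr
oral solution tail: 34.56/0.203 = 170.246; AUC_ev,0→∞ = 88.3025 + 170.246 = 258.5485 µg/mL·hr
F = (AUC_ev/D_ev)/(AUC_iv/D_iv) = (258.5485/10)/(358.495/10) = 25.85485/35.8495 = 0.7212

F = 0.72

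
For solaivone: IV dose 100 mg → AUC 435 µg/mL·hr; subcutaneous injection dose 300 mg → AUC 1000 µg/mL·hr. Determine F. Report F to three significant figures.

F = 0.766

F = (AUC_ev / D_ev) / (AUC_iv / D_iv)
  = (1000/300) / (435/100)
  = 3.33333 / 4.35 = 0.7663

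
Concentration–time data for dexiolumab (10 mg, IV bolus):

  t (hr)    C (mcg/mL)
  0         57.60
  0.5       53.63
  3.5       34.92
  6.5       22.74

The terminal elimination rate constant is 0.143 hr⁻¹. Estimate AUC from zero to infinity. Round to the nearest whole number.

Trapezoidal AUC_0→6.5:
  [0→0.5]: (57.60+53.63)/2 × 0.5 = 27.8075
  [0.5→3.5]: (53.63+34.92)/2 × 3 = 132.825
  [3.5→6.5]: (34.92+22.74)/2 × 3 = 86.49
  Sum = 247.1225 mcg/mL·hr
Extrapolated tail: C_last / k_e = 22.74 / 0.143 = 159.021
AUC_0→∞ = 247.1225 + 159.021 = 406.1435 mcg/mL·hr

AUC = 406 mcg/mL·hr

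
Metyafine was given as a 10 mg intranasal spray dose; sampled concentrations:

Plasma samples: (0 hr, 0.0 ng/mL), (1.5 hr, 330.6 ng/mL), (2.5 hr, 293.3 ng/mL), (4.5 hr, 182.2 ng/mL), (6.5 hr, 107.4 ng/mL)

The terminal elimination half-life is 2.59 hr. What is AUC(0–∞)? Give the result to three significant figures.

Trapezoidal AUC_0→6.5:
  [0→1.5]: (0.0+330.6)/2 × 1.5 = 247.95
  [1.5→2.5]: (330.6+293.3)/2 × 1 = 311.95
  [2.5→4.5]: (293.3+182.2)/2 × 2 = 475.5
  [4.5→6.5]: (182.2+107.4)/2 × 2 = 289.6
  Sum = 1325.0 ng/mL·hr
k_e = ln2 / t½ = 0.693147 / 2.59 = 0.2676 hr^-1
Extrapolated tail: C_last / k_e = 107.4 / 0.2676 = 401.345
AUC_0→∞ = 1325.0 + 401.345 = 1726.345 ng/mL·hr

AUC = 1730 ng/mL·hr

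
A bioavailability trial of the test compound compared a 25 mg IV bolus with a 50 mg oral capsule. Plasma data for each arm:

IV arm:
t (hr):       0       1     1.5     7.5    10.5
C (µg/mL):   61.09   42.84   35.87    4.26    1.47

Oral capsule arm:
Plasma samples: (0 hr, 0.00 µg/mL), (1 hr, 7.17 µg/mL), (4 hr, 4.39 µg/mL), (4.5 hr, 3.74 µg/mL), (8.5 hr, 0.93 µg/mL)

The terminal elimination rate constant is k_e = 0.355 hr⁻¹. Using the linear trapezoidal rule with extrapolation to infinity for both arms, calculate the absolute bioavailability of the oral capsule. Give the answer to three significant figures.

Trapezoidal AUC_0→10.5 (IV):
  [0→1]: (61.09+42.84)/2 × 1 = 51.965
  [1→1.5]: (42.84+35.87)/2 × 0.5 = 19.6775
  [1.5→7.5]: (35.87+4.26)/2 × 6 = 120.39
  [7.5→10.5]: (4.26+1.47)/2 × 3 = 8.595
  Sum = 200.6275 µg/mL·hr
IV tail: 1.47/0.355 = 4.141; AUC_iv,0→∞ = 200.6275 + 4.141 = 204.7685 µg/mL·hr
Trapezoidal AUC_0→8.5 (oral capsule):
  [0→1]: (0.00+7.17)/2 × 1 = 3.585
  [1→4]: (7.17+4.39)/2 × 3 = 17.34
  [4→4.5]: (4.39+3.74)/2 × 0.5 = 2.0325
  [4.5→8.5]: (3.74+0.93)/2 × 4 = 9.34
  Sum = 32.2975 µg/mL·hr
oral capsule tail: 0.93/0.355 = 2.620; AUC_ev,0→∞ = 32.2975 + 2.620 = 34.9175 µg/mL·hr
F = (AUC_ev/D_ev)/(AUC_iv/D_iv) = (34.9175/50)/(204.7685/25) = 0.69835/8.19074 = 0.0853

F = 0.0853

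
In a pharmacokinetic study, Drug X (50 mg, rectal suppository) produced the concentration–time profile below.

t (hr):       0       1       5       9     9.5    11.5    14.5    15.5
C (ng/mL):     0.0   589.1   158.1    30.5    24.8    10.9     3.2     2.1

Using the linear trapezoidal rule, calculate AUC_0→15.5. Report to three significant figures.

AUC = 2240 ng/mL·hr

Trapezoidal AUC_0→15.5:
  [0→1]: (0.0+589.1)/2 × 1 = 294.55
  [1→5]: (589.1+158.1)/2 × 4 = 1494.4
  [5→9]: (158.1+30.5)/2 × 4 = 377.2
  [9→9.5]: (30.5+24.8)/2 × 0.5 = 13.825
  [9.5→11.5]: (24.8+10.9)/2 × 2 = 35.7
  [11.5→14.5]: (10.9+3.2)/2 × 3 = 21.15
  [14.5→15.5]: (3.2+2.1)/2 × 1 = 2.65
  Sum = 2239.475 ng/mL·hr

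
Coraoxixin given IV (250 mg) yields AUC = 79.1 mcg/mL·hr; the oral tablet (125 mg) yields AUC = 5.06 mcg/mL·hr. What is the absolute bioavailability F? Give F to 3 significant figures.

F = 0.128

F = (AUC_ev / D_ev) / (AUC_iv / D_iv)
  = (5.06/125) / (79.1/250)
  = 0.04048 / 0.3164 = 0.1279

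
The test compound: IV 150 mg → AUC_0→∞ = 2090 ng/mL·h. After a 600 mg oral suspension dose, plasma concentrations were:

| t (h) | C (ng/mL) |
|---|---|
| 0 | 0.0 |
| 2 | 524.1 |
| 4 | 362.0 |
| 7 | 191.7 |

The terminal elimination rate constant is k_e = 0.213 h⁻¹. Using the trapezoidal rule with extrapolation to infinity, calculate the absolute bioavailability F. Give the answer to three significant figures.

F = 0.376

Trapezoidal AUC_0→7 (oral suspension):
  [0→2]: (0.0+524.1)/2 × 2 = 524.1
  [2→4]: (524.1+362.0)/2 × 2 = 886.1
  [4→7]: (362.0+191.7)/2 × 3 = 830.55
  Sum = 2240.75 ng/mL·h
Tail: C_last/k_e = 191.7/0.213 = 900.000
AUC_0→∞ (oral suspension) = 2240.75 + 900.000 = 3140.75 ng/mL·h
F = (AUC_ev/D_ev)/(AUC_iv/D_iv) = (3140.75/600)/(2090/150) = 5.23458/13.9333 = 0.3757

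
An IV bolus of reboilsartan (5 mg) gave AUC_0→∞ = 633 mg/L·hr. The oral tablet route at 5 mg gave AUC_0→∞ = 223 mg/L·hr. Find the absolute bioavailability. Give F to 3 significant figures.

F = (AUC_ev / D_ev) / (AUC_iv / D_iv)
  = (223/5) / (633/5)
  = 44.6 / 126.6 = 0.3523

F = 0.352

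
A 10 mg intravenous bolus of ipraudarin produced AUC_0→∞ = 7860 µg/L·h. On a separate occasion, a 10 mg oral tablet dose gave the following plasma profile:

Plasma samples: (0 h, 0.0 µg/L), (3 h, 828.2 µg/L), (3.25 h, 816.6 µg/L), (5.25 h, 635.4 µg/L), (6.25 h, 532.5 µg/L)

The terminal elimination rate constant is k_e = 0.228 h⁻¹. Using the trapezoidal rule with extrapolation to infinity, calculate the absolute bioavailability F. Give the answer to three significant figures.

Trapezoidal AUC_0→6.25 (oral tablet):
  [0→3]: (0.0+828.2)/2 × 3 = 1242.3
  [3→3.25]: (828.2+816.6)/2 × 0.25 = 205.6
  [3.25→5.25]: (816.6+635.4)/2 × 2 = 1452.0
  [5.25→6.25]: (635.4+532.5)/2 × 1 = 583.95
  Sum = 3483.85 µg/L·h
Tail: C_last/k_e = 532.5/0.228 = 2335.526
AUC_0→∞ (oral tablet) = 3483.85 + 2335.526 = 5819.376 µg/L·h
F = (AUC_ev/D_ev)/(AUC_iv/D_iv) = (5819.376/10)/(7860/10) = 581.9376/786 = 0.7404

F = 0.740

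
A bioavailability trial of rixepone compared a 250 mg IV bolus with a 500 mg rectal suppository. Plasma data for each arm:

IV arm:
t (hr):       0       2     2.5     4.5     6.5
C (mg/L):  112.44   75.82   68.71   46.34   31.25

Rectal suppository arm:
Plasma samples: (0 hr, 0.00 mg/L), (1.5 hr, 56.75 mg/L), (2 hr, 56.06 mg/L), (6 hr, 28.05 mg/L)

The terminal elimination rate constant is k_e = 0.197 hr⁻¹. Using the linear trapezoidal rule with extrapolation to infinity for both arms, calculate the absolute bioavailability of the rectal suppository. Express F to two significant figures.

Trapezoidal AUC_0→6.5 (IV):
  [0→2]: (112.44+75.82)/2 × 2 = 188.26
  [2→2.5]: (75.82+68.71)/2 × 0.5 = 36.1325
  [2.5→4.5]: (68.71+46.34)/2 × 2 = 115.05
  [4.5→6.5]: (46.34+31.25)/2 × 2 = 77.59
  Sum = 417.0325 mg/L·hr
IV tail: 31.25/0.197 = 158.629; AUC_iv,0→∞ = 417.0325 + 158.629 = 575.6615 mg/L·hr
Trapezoidal AUC_0→6 (rectal suppository):
  [0→1.5]: (0.00+56.75)/2 × 1.5 = 42.5625
  [1.5→2]: (56.75+56.06)/2 × 0.5 = 28.2025
  [2→6]: (56.06+28.05)/2 × 4 = 168.22
  Sum = 238.985 mg/L·hr
rectal suppository tail: 28.05/0.197 = 142.386; AUC_ev,0→∞ = 238.985 + 142.386 = 381.371 mg/L·hr
F = (AUC_ev/D_ev)/(AUC_iv/D_iv) = (381.371/500)/(575.6615/250) = 0.762742/2.302646 = 0.3312

F = 0.33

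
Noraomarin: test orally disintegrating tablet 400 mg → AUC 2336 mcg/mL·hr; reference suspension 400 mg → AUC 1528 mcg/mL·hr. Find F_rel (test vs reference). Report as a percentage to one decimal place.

F_rel = 152.9%

F_rel = (AUC_test/D_test) / (AUC_ref/D_ref)
      = (2336/400) / (1528/400)
      = 5.84 / 3.82 = 1.5288 = 152.88%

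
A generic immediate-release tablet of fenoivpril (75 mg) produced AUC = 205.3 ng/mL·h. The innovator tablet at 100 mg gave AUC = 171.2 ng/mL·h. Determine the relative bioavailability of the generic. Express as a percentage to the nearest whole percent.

F_rel = (AUC_test/D_test) / (AUC_ref/D_ref)
      = (205.3/75) / (171.2/100)
      = 2.73733 / 1.712 = 1.5989 = 159.89%

F_rel = 160%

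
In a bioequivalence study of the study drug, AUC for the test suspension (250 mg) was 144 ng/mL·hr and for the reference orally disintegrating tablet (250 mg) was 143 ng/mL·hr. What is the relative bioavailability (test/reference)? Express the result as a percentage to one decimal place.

F_rel = (AUC_test/D_test) / (AUC_ref/D_ref)
      = (144/250) / (143/250)
      = 0.576 / 0.572 = 1.0070 = 100.70%

F_rel = 100.7%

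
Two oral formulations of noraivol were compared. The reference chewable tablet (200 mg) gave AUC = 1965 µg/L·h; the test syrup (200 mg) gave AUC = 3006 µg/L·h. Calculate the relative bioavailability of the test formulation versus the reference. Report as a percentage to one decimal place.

F_rel = 153.0%

F_rel = (AUC_test/D_test) / (AUC_ref/D_ref)
      = (3006/200) / (1965/200)
      = 15.03 / 9.825 = 1.5298 = 152.98%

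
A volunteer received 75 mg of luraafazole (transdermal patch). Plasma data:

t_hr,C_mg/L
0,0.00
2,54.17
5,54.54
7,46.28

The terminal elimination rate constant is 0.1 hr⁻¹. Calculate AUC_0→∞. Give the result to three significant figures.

Trapezoidal AUC_0→7:
  [0→2]: (0.00+54.17)/2 × 2 = 54.17
  [2→5]: (54.17+54.54)/2 × 3 = 163.065
  [5→7]: (54.54+46.28)/2 × 2 = 100.82
  Sum = 318.055 mg/L·hr
Extrapolated tail: C_last / k_e = 46.28 / 0.1 = 462.800
AUC_0→∞ = 318.055 + 462.800 = 780.855 mg/L·hr

AUC = 781 mg/L·hr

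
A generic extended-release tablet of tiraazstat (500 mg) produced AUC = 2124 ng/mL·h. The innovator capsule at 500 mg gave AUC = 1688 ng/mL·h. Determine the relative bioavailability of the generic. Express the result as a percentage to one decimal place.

F_rel = (AUC_test/D_test) / (AUC_ref/D_ref)
      = (2124/500) / (1688/500)
      = 4.248 / 3.376 = 1.2583 = 125.83%

F_rel = 125.8%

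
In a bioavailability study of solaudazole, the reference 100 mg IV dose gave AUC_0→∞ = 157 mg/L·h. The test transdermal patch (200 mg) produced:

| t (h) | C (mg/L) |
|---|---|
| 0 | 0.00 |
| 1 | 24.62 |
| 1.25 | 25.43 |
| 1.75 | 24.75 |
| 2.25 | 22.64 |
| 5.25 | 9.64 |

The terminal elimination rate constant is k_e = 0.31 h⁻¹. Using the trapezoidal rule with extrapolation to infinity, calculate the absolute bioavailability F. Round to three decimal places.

F = 0.390

Trapezoidal AUC_0→5.25 (transdermal patch):
  [0→1]: (0.00+24.62)/2 × 1 = 12.31
  [1→1.25]: (24.62+25.43)/2 × 0.25 = 6.25625
  [1.25→1.75]: (25.43+24.75)/2 × 0.5 = 12.545
  [1.75→2.25]: (24.75+22.64)/2 × 0.5 = 11.8475
  [2.25→5.25]: (22.64+9.64)/2 × 3 = 48.42
  Sum = 91.37875 mg/L·h
Tail: C_last/k_e = 9.64/0.31 = 31.097
AUC_0→∞ (transdermal patch) = 91.37875 + 31.097 = 122.47575 mg/L·h
F = (AUC_ev/D_ev)/(AUC_iv/D_iv) = (122.47575/200)/(157/100) = 0.61237875/1.57 = 0.3901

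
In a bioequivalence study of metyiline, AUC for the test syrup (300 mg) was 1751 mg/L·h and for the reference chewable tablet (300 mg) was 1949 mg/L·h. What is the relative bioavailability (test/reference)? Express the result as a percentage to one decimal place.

F_rel = 89.8%

F_rel = (AUC_test/D_test) / (AUC_ref/D_ref)
      = (1751/300) / (1949/300)
      = 5.83667 / 6.49667 = 0.8984 = 89.84%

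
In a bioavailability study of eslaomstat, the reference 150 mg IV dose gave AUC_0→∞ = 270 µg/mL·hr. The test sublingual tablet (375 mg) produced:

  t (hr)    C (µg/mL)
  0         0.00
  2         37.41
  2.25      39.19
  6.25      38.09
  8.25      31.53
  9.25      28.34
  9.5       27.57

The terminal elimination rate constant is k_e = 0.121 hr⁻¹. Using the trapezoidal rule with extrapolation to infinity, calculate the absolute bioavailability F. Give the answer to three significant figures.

F = 0.794

Trapezoidal AUC_0→9.5 (sublingual tablet):
  [0→2]: (0.00+37.41)/2 × 2 = 37.41
  [2→2.25]: (37.41+39.19)/2 × 0.25 = 9.575
  [2.25→6.25]: (39.19+38.09)/2 × 4 = 154.56
  [6.25→8.25]: (38.09+31.53)/2 × 2 = 69.62
  [8.25→9.25]: (31.53+28.34)/2 × 1 = 29.935
  [9.25→9.5]: (28.34+27.57)/2 × 0.25 = 6.98875
  Sum = 308.08875 µg/mL·hr
Tail: C_last/k_e = 27.57/0.121 = 227.851
AUC_0→∞ (sublingual tablet) = 308.08875 + 227.851 = 535.93975 µg/mL·hr
F = (AUC_ev/D_ev)/(AUC_iv/D_iv) = (535.93975/375)/(270/150) = 1.42917/1.8 = 0.7940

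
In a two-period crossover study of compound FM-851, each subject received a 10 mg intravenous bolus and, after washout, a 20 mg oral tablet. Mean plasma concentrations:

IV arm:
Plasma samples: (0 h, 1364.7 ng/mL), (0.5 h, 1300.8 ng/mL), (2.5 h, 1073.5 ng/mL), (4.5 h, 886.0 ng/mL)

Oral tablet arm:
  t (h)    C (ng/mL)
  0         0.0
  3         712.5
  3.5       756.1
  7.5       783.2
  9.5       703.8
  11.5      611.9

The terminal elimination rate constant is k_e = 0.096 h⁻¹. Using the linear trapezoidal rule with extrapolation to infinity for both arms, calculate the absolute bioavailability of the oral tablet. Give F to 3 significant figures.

F = 0.481

Trapezoidal AUC_0→4.5 (IV):
  [0→0.5]: (1364.7+1300.8)/2 × 0.5 = 666.375
  [0.5→2.5]: (1300.8+1073.5)/2 × 2 = 2374.3
  [2.5→4.5]: (1073.5+886.0)/2 × 2 = 1959.5
  Sum = 5000.175 ng/mL·h
IV tail: 886.0/0.096 = 9229.167; AUC_iv,0→∞ = 5000.175 + 9229.167 = 14229.342 ng/mL·h
Trapezoidal AUC_0→11.5 (oral tablet):
  [0→3]: (0.0+712.5)/2 × 3 = 1068.75
  [3→3.5]: (712.5+756.1)/2 × 0.5 = 367.15
  [3.5→7.5]: (756.1+783.2)/2 × 4 = 3078.6
  [7.5→9.5]: (783.2+703.8)/2 × 2 = 1487.0
  [9.5→11.5]: (703.8+611.9)/2 × 2 = 1315.7
  Sum = 7317.2 ng/mL·h
oral tablet tail: 611.9/0.096 = 6373.958; AUC_ev,0→∞ = 7317.2 + 6373.958 = 13691.158 ng/mL·h
F = (AUC_ev/D_ev)/(AUC_iv/D_iv) = (13691.158/20)/(14229.342/10) = 684.5579/1422.9342 = 0.4811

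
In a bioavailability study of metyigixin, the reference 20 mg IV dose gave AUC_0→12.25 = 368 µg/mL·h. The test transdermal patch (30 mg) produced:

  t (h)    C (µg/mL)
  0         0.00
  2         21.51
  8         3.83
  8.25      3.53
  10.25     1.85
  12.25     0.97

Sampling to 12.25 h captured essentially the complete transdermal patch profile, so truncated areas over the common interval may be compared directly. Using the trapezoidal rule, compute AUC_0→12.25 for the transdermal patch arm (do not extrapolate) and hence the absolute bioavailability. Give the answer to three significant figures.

Trapezoidal AUC_0→12.25 (transdermal patch):
  [0→2]: (0.00+21.51)/2 × 2 = 21.51
  [2→8]: (21.51+3.83)/2 × 6 = 76.02
  [8→8.25]: (3.83+3.53)/2 × 0.25 = 0.92
  [8.25→10.25]: (3.53+1.85)/2 × 2 = 5.38
  [10.25→12.25]: (1.85+0.97)/2 × 2 = 2.82
  Sum = 106.65 µg/mL·h
F = (AUC_ev/D_ev)/(AUC_iv/D_iv) = (106.65/30)/(368/20) = 3.555/18.4 = 0.1932

F = 0.193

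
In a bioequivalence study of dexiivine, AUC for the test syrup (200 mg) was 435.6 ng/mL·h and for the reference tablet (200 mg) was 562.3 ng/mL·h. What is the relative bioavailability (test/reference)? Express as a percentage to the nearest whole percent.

F_rel = (AUC_test/D_test) / (AUC_ref/D_ref)
      = (435.6/200) / (562.3/200)
      = 2.178 / 2.8115 = 0.7747 = 77.47%

F_rel = 77%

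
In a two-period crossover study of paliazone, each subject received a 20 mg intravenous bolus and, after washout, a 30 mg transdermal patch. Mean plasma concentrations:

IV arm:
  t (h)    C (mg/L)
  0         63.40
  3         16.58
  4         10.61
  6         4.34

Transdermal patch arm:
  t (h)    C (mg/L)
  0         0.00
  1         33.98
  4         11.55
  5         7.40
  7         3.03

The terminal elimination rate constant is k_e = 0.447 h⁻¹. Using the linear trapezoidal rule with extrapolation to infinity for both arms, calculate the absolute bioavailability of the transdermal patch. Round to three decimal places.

F = 0.472

Trapezoidal AUC_0→6 (IV):
  [0→3]: (63.40+16.58)/2 × 3 = 119.97
  [3→4]: (16.58+10.61)/2 × 1 = 13.595
  [4→6]: (10.61+4.34)/2 × 2 = 14.95
  Sum = 148.515 mg/L·h
IV tail: 4.34/0.447 = 9.709; AUC_iv,0→∞ = 148.515 + 9.709 = 158.224 mg/L·h
Trapezoidal AUC_0→7 (transdermal patch):
  [0→1]: (0.00+33.98)/2 × 1 = 16.99
  [1→4]: (33.98+11.55)/2 × 3 = 68.295
  [4→5]: (11.55+7.40)/2 × 1 = 9.475
  [5→7]: (7.40+3.03)/2 × 2 = 10.43
  Sum = 105.19 mg/L·h
transdermal patch tail: 3.03/0.447 = 6.779; AUC_ev,0→∞ = 105.19 + 6.779 = 111.969 mg/L·h
F = (AUC_ev/D_ev)/(AUC_iv/D_iv) = (111.969/30)/(158.224/20) = 3.7323/7.9112 = 0.4718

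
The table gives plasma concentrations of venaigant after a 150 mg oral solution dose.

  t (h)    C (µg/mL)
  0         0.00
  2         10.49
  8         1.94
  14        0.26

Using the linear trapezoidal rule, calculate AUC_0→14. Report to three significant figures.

AUC = 54.4 µg/mL·h

Trapezoidal AUC_0→14:
  [0→2]: (0.00+10.49)/2 × 2 = 10.49
  [2→8]: (10.49+1.94)/2 × 6 = 37.29
  [8→14]: (1.94+0.26)/2 × 6 = 6.6
  Sum = 54.38 µg/mL·h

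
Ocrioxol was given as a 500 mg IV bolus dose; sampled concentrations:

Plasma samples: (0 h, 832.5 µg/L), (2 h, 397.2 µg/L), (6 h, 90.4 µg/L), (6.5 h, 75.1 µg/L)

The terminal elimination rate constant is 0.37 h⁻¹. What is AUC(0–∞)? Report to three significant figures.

AUC = 2450 µg/L·h

Trapezoidal AUC_0→6.5:
  [0→2]: (832.5+397.2)/2 × 2 = 1229.7
  [2→6]: (397.2+90.4)/2 × 4 = 975.2
  [6→6.5]: (90.4+75.1)/2 × 0.5 = 41.375
  Sum = 2246.275 µg/L·h
Extrapolated tail: C_last / k_e = 75.1 / 0.37 = 202.973
AUC_0→∞ = 2246.275 + 202.973 = 2449.248 µg/L·h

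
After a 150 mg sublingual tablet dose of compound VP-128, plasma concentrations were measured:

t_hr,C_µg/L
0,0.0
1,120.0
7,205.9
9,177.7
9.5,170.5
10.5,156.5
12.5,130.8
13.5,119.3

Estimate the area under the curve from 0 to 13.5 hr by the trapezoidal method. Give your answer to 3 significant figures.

AUC = 2080 µg/L·hr

Trapezoidal AUC_0→13.5:
  [0→1]: (0.0+120.0)/2 × 1 = 60.0
  [1→7]: (120.0+205.9)/2 × 6 = 977.7
  [7→9]: (205.9+177.7)/2 × 2 = 383.6
  [9→9.5]: (177.7+170.5)/2 × 0.5 = 87.05
  [9.5→10.5]: (170.5+156.5)/2 × 1 = 163.5
  [10.5→12.5]: (156.5+130.8)/2 × 2 = 287.3
  [12.5→13.5]: (130.8+119.3)/2 × 1 = 125.05
  Sum = 2084.2 µg/L·hr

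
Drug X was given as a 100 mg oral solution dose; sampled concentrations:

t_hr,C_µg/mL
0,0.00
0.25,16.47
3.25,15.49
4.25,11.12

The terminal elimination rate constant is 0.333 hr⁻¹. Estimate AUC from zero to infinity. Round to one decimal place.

Trapezoidal AUC_0→4.25:
  [0→0.25]: (0.00+16.47)/2 × 0.25 = 2.05875
  [0.25→3.25]: (16.47+15.49)/2 × 3 = 47.94
  [3.25→4.25]: (15.49+11.12)/2 × 1 = 13.305
  Sum = 63.30375 µg/mL·hr
Extrapolated tail: C_last / k_e = 11.12 / 0.333 = 33.393
AUC_0→∞ = 63.30375 + 33.393 = 96.69675 µg/mL·hr

AUC = 96.7 µg/mL·hr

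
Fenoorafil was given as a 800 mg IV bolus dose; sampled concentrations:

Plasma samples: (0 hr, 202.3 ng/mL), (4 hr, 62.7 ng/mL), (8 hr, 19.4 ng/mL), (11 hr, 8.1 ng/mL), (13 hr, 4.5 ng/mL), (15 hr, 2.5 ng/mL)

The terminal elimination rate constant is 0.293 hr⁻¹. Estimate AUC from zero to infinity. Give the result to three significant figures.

Trapezoidal AUC_0→15:
  [0→4]: (202.3+62.7)/2 × 4 = 530.0
  [4→8]: (62.7+19.4)/2 × 4 = 164.2
  [8→11]: (19.4+8.1)/2 × 3 = 41.25
  [11→13]: (8.1+4.5)/2 × 2 = 12.6
  [13→15]: (4.5+2.5)/2 × 2 = 7.0
  Sum = 755.05 ng/mL·hr
Extrapolated tail: C_last / k_e = 2.5 / 0.293 = 8.532
AUC_0→∞ = 755.05 + 8.532 = 763.582 ng/mL·hr

AUC = 764 ng/mL·hr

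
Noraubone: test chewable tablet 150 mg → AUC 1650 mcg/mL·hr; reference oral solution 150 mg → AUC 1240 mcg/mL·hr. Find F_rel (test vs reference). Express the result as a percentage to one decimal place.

F_rel = 133.1%

F_rel = (AUC_test/D_test) / (AUC_ref/D_ref)
      = (1650/150) / (1240/150)
      = 11 / 8.26667 = 1.3306 = 133.06%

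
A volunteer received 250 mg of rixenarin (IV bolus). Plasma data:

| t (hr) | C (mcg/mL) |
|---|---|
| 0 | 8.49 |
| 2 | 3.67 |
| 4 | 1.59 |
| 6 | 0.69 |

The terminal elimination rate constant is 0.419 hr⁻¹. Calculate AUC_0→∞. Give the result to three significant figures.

Trapezoidal AUC_0→6:
  [0→2]: (8.49+3.67)/2 × 2 = 12.16
  [2→4]: (3.67+1.59)/2 × 2 = 5.26
  [4→6]: (1.59+0.69)/2 × 2 = 2.28
  Sum = 19.7 mcg/mL·hr
Extrapolated tail: C_last / k_e = 0.69 / 0.419 = 1.647
AUC_0→∞ = 19.7 + 1.647 = 21.347 mcg/mL·hr

AUC = 21.3 mcg/mL·hr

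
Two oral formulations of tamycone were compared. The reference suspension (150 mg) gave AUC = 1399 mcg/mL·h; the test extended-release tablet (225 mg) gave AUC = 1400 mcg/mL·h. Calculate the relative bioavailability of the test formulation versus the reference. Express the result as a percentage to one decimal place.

F_rel = 66.7%

F_rel = (AUC_test/D_test) / (AUC_ref/D_ref)
      = (1400/225) / (1399/150)
      = 6.22222 / 9.32667 = 0.6671 = 66.71%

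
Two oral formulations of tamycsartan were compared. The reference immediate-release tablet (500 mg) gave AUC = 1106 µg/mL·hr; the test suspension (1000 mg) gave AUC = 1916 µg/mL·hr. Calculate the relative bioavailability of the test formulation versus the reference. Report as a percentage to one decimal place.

F_rel = (AUC_test/D_test) / (AUC_ref/D_ref)
      = (1916/1000) / (1106/500)
      = 1.916 / 2.212 = 0.8662 = 86.62%

F_rel = 86.6%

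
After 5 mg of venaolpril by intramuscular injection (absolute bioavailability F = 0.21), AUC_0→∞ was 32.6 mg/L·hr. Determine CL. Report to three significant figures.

CL = F × Dose / AUC_0→∞
   = 0.21 × 5 / 32.6 = 0.0322086 L/hr

CL = 0.0322 L/hr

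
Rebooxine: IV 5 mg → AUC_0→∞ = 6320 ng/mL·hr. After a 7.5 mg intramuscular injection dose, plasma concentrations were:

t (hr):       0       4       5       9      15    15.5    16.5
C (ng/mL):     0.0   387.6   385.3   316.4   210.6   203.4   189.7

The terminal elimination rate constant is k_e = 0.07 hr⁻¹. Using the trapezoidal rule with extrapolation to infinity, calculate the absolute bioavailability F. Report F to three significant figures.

F = 0.755

Trapezoidal AUC_0→16.5 (intramuscular injection):
  [0→4]: (0.0+387.6)/2 × 4 = 775.2
  [4→5]: (387.6+385.3)/2 × 1 = 386.45
  [5→9]: (385.3+316.4)/2 × 4 = 1403.4
  [9→15]: (316.4+210.6)/2 × 6 = 1581.0
  [15→15.5]: (210.6+203.4)/2 × 0.5 = 103.5
  [15.5→16.5]: (203.4+189.7)/2 × 1 = 196.55
  Sum = 4446.1 ng/mL·hr
Tail: C_last/k_e = 189.7/0.07 = 2710.000
AUC_0→∞ (intramuscular injection) = 4446.1 + 2710.000 = 7156.1 ng/mL·hr
F = (AUC_ev/D_ev)/(AUC_iv/D_iv) = (7156.1/7.5)/(6320/5) = 954.147/1264 = 0.7549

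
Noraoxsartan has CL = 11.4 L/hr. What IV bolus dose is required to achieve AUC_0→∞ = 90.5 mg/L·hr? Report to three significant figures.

Dose_iv = CL × AUC_0→∞
     = 11.4 × 90.5 = 1031.7 mg

Dose = 1030 mg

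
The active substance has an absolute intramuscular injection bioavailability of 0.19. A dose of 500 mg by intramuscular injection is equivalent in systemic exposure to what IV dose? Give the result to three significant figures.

D_iv = 95.0 mg

Systemic exposure from an extravascular dose = F × D_ev, so the equivalent IV dose is F × D_ev.
D_iv = F × D_ev = 0.19 × 500 = 95 mg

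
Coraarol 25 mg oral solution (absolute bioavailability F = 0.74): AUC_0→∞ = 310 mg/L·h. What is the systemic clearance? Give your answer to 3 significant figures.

CL = F × Dose / AUC_0→∞
   = 0.74 × 25 / 310 = 0.0596774 L/h

CL = 0.0597 L/h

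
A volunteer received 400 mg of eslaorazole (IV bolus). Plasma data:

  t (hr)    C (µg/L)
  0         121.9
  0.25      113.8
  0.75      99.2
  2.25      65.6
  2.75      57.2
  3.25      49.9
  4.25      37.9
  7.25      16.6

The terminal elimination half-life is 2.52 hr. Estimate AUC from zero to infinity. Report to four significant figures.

Trapezoidal AUC_0→7.25:
  [0→0.25]: (121.9+113.8)/2 × 0.25 = 29.4625
  [0.25→0.75]: (113.8+99.2)/2 × 0.5 = 53.25
  [0.75→2.25]: (99.2+65.6)/2 × 1.5 = 123.6
  [2.25→2.75]: (65.6+57.2)/2 × 0.5 = 30.7
  [2.75→3.25]: (57.2+49.9)/2 × 0.5 = 26.775
  [3.25→4.25]: (49.9+37.9)/2 × 1 = 43.9
  [4.25→7.25]: (37.9+16.6)/2 × 3 = 81.75
  Sum = 389.4375 µg/L·hr
k_e = ln2 / t½ = 0.693147 / 2.52 = 0.2751 hr^-1
Extrapolated tail: C_last / k_e = 16.6 / 0.2751 = 60.342
AUC_0→∞ = 389.4375 + 60.342 = 449.7795 µg/L·hr

AUC = 449.8 µg/L·hr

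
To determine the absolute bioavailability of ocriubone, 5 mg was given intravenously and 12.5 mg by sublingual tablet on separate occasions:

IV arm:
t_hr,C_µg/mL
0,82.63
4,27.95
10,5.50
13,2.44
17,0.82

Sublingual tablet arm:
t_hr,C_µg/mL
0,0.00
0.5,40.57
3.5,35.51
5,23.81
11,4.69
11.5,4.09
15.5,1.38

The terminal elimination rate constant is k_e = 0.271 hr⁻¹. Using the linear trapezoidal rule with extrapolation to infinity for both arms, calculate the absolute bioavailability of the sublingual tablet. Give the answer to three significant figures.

F = 0.318

Trapezoidal AUC_0→17 (IV):
  [0→4]: (82.63+27.95)/2 × 4 = 221.16
  [4→10]: (27.95+5.50)/2 × 6 = 100.35
  [10→13]: (5.50+2.44)/2 × 3 = 11.91
  [13→17]: (2.44+0.82)/2 × 4 = 6.52
  Sum = 339.94 µg/mL·hr
IV tail: 0.82/0.271 = 3.026; AUC_iv,0→∞ = 339.94 + 3.026 = 342.966 µg/mL·hr
Trapezoidal AUC_0→15.5 (sublingual tablet):
  [0→0.5]: (0.00+40.57)/2 × 0.5 = 10.1425
  [0.5→3.5]: (40.57+35.51)/2 × 3 = 114.12
  [3.5→5]: (35.51+23.81)/2 × 1.5 = 44.49
  [5→11]: (23.81+4.69)/2 × 6 = 85.5
  [11→11.5]: (4.69+4.09)/2 × 0.5 = 2.195
  [11.5→15.5]: (4.09+1.38)/2 × 4 = 10.94
  Sum = 267.3875 µg/mL·hr
sublingual tablet tail: 1.38/0.271 = 5.092; AUC_ev,0→∞ = 267.3875 + 5.092 = 272.4795 µg/mL·hr
F = (AUC_ev/D_ev)/(AUC_iv/D_iv) = (272.4795/12.5)/(342.966/5) = 21.79836/68.5932 = 0.3178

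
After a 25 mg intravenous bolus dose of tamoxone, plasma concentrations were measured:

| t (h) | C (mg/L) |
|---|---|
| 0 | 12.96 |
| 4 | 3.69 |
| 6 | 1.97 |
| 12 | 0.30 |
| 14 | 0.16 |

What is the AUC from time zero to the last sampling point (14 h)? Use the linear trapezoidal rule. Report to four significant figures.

Trapezoidal AUC_0→14:
  [0→4]: (12.96+3.69)/2 × 4 = 33.3
  [4→6]: (3.69+1.97)/2 × 2 = 5.66
  [6→12]: (1.97+0.30)/2 × 6 = 6.81
  [12→14]: (0.30+0.16)/2 × 2 = 0.46
  Sum = 46.23 mg/L·h

AUC = 46.23 mg/L·h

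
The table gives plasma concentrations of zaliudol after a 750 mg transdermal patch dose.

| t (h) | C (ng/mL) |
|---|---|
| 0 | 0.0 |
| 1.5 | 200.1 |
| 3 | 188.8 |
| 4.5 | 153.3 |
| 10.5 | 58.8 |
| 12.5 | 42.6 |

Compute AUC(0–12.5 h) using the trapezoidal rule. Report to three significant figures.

AUC = 1440 ng/mL·h

Trapezoidal AUC_0→12.5:
  [0→1.5]: (0.0+200.1)/2 × 1.5 = 150.075
  [1.5→3]: (200.1+188.8)/2 × 1.5 = 291.675
  [3→4.5]: (188.8+153.3)/2 × 1.5 = 256.575
  [4.5→10.5]: (153.3+58.8)/2 × 6 = 636.3
  [10.5→12.5]: (58.8+42.6)/2 × 2 = 101.4
  Sum = 1436.025 ng/mL·h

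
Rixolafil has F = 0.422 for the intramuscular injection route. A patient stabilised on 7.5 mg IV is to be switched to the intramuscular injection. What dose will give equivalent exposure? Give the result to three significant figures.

D_intramuscular = 17.8 mg

For equal systemic exposure: F × D_ev = D_iv
D_ev = D_iv / F = 7.5 / 0.422 = 17.7725 mg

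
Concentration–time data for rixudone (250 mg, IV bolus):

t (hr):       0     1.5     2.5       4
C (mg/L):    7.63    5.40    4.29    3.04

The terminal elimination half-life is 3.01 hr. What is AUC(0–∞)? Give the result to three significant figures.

AUC = 33.3 mg/L·hr

Trapezoidal AUC_0→4:
  [0→1.5]: (7.63+5.40)/2 × 1.5 = 9.7725
  [1.5→2.5]: (5.40+4.29)/2 × 1 = 4.845
  [2.5→4]: (4.29+3.04)/2 × 1.5 = 5.4975
  Sum = 20.115 mg/L·hr
k_e = ln2 / t½ = 0.693147 / 3.01 = 0.2303 hr^-1
Extrapolated tail: C_last / k_e = 3.04 / 0.2303 = 13.200
AUC_0→∞ = 20.115 + 13.200 = 33.315 mg/L·hr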